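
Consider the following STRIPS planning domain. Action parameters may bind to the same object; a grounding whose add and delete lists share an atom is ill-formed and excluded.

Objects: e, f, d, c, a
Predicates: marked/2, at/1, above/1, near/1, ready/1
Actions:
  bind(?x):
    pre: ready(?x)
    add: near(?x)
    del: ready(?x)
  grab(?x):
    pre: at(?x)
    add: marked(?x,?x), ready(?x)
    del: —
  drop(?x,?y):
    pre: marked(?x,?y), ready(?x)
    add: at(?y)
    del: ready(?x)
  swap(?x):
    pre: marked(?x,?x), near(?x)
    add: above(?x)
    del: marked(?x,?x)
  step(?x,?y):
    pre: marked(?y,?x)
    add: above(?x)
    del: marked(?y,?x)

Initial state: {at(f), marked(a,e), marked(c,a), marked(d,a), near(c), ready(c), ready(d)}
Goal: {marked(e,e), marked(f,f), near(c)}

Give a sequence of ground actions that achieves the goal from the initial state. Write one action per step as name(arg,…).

1. grab(f)  →  {at(f), marked(a,e), marked(c,a), marked(d,a), marked(f,f), near(c), ready(c), ready(d), ready(f)}
2. drop(d,a)  →  {at(a), at(f), marked(a,e), marked(c,a), marked(d,a), marked(f,f), near(c), ready(c), ready(f)}
3. grab(a)  →  {at(a), at(f), marked(a,a), marked(a,e), marked(c,a), marked(d,a), marked(f,f), near(c), ready(a), ready(c), ready(f)}
4. drop(a,e)  →  {at(a), at(e), at(f), marked(a,a), marked(a,e), marked(c,a), marked(d,a), marked(f,f), near(c), ready(c), ready(f)}
5. grab(e)  →  {at(a), at(e), at(f), marked(a,a), marked(a,e), marked(c,a), marked(d,a), marked(e,e), marked(f,f), near(c), ready(c), ready(e), ready(f)}

grab(f); drop(d,a); grab(a); drop(a,e); grab(e)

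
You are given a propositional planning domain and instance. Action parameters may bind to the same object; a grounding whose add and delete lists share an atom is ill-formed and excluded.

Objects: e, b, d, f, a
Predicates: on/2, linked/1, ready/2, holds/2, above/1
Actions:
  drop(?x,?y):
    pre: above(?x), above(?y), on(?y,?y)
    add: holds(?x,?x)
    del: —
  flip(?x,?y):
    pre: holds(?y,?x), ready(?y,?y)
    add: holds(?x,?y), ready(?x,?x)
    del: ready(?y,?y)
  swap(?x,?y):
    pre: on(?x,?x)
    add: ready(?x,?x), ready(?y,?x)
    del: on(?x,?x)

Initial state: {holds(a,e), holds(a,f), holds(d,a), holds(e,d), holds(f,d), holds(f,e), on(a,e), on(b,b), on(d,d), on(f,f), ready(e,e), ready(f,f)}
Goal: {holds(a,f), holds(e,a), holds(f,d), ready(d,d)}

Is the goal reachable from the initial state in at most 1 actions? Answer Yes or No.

1. flip(d,e)  →  {holds(a,e), holds(a,f), holds(d,a), holds(d,e), holds(e,d), holds(f,d), holds(f,e), on(a,e), on(b,b), on(d,d), on(f,f), ready(d,d), ready(f,f)}
2. flip(a,d)  →  {holds(a,d), holds(a,e), holds(a,f), holds(d,a), holds(d,e), holds(e,d), holds(f,d), holds(f,e), on(a,e), on(b,b), on(d,d), on(f,f), ready(a,a), ready(f,f)}
3. flip(e,a)  →  {holds(a,d), holds(a,e), holds(a,f), holds(d,a), holds(d,e), holds(e,a), holds(e,d), holds(f,d), holds(f,e), on(a,e), on(b,b), on(d,d), on(f,f), ready(e,e), ready(f,f)}
4. flip(d,e)  →  {holds(a,d), holds(a,e), holds(a,f), holds(d,a), holds(d,e), holds(e,a), holds(e,d), holds(f,d), holds(f,e), on(a,e), on(b,b), on(d,d), on(f,f), ready(d,d), ready(f,f)}
optimal plan length = 4; 4 > 1

No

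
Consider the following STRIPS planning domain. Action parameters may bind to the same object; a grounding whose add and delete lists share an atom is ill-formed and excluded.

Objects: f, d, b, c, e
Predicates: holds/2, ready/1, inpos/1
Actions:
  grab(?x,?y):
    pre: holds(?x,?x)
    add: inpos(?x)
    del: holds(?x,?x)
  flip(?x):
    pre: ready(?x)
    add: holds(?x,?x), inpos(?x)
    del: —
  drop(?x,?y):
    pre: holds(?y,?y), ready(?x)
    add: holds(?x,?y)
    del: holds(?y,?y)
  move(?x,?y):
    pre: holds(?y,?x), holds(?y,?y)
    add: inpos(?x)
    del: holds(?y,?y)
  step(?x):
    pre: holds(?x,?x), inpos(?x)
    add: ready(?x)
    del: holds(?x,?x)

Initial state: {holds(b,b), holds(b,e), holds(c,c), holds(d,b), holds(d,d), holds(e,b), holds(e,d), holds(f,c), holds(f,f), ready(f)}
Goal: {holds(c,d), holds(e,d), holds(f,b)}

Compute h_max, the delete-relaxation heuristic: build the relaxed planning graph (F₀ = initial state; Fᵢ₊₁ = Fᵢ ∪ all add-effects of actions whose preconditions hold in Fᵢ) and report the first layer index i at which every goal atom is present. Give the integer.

3

F0 = init (10 atoms)
F1 = F0 ∪ {holds(f,b), holds(f,d), inpos(b), inpos(c), inpos(d), inpos(e), inpos(f)}  (17 atoms)
F2 = F1 ∪ {ready(b), ready(c), ready(d)}  (20 atoms)
F3 = F2 ∪ {holds(b,c), holds(b,d), holds(b,f), holds(c,b), holds(c,d), holds(c,f), holds(d,c), holds(d,f)}  (28 atoms)
goal ⊆ F3  ⇒  h_max = 3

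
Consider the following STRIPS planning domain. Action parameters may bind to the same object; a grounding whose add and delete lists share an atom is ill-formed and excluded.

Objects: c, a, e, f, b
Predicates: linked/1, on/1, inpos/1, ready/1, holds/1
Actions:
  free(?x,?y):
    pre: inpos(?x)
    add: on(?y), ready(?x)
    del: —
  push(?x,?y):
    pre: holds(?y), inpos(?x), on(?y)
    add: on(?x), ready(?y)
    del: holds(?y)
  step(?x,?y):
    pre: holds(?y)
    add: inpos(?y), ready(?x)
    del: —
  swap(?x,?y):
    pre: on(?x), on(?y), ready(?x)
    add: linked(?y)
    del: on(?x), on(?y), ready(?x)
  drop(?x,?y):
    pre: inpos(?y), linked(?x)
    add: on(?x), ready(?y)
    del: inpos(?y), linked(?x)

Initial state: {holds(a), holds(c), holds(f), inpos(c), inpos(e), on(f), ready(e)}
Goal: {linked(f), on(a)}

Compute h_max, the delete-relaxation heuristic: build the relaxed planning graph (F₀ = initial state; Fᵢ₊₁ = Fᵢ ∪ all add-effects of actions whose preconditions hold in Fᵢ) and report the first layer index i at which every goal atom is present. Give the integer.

2

F0 = init (7 atoms)
F1 = F0 ∪ {inpos(a), inpos(f), on(a), on(b), on(c), on(e), ready(a), ready(b), ready(c), ready(f)}  (17 atoms)
F2 = F1 ∪ {linked(a), linked(b), linked(c), linked(e), linked(f)}  (22 atoms)
goal ⊆ F2  ⇒  h_max = 2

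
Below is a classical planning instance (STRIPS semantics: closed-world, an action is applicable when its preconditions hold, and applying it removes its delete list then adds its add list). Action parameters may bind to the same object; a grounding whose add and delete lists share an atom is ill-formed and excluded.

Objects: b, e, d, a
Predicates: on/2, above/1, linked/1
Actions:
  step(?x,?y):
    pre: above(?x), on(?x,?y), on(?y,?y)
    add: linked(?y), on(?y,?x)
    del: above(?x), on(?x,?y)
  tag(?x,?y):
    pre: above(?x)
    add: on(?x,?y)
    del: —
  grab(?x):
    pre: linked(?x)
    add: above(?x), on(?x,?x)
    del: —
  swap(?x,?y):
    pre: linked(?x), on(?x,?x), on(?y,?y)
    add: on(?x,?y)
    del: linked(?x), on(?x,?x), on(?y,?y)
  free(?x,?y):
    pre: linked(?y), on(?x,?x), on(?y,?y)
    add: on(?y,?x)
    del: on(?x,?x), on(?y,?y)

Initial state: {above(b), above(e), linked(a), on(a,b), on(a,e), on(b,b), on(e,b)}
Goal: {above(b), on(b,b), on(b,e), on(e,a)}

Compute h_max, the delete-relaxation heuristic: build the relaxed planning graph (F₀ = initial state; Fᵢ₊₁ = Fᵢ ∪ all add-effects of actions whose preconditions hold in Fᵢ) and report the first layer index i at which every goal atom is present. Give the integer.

1

F0 = init (7 atoms)
F1 = F0 ∪ {above(a), linked(b), on(a,a), on(b,a), on(b,d), on(b,e), on(e,a), on(e,d), on(e,e)}  (16 atoms)
goal ⊆ F1  ⇒  h_max = 1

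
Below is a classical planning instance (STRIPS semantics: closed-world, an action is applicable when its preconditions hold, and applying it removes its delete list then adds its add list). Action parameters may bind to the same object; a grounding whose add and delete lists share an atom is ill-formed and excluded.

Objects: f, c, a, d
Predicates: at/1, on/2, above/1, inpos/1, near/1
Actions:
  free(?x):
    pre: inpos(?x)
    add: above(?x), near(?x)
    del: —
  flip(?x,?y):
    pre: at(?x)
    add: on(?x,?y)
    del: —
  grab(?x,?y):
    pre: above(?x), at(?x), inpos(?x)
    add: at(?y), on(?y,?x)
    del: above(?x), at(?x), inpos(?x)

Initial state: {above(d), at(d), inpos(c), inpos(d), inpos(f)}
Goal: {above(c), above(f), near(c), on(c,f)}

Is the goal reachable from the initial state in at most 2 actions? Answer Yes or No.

1. free(f)  →  {above(d), above(f), at(d), inpos(c), inpos(d), inpos(f), near(f)}
2. free(c)  →  {above(c), above(d), above(f), at(d), inpos(c), inpos(d), inpos(f), near(c), near(f)}
3. grab(d,c)  →  {above(c), above(f), at(c), inpos(c), inpos(f), near(c), near(f), on(c,d)}
4. flip(c,f)  →  {above(c), above(f), at(c), inpos(c), inpos(f), near(c), near(f), on(c,d), on(c,f)}
optimal plan length = 4; 4 > 2

No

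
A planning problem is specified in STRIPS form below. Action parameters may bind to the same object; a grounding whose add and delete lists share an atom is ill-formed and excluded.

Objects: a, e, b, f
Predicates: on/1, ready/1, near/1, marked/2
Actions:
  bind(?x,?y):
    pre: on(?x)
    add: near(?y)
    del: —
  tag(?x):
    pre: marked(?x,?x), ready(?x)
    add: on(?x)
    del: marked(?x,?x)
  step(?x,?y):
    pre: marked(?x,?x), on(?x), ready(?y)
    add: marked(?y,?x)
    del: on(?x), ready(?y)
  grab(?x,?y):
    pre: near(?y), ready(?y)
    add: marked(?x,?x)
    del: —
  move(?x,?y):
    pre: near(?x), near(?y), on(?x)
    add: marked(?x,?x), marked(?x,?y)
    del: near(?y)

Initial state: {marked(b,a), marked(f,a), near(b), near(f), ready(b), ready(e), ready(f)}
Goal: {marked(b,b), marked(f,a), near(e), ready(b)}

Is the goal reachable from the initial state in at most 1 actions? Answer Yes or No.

1. grab(e,b)  →  {marked(b,a), marked(e,e), marked(f,a), near(b), near(f), ready(b), ready(e), ready(f)}
2. tag(e)  →  {marked(b,a), marked(f,a), near(b), near(f), on(e), ready(b), ready(e), ready(f)}
3. bind(e,e)  →  {marked(b,a), marked(f,a), near(b), near(e), near(f), on(e), ready(b), ready(e), ready(f)}
4. grab(b,e)  →  {marked(b,a), marked(b,b), marked(f,a), near(b), near(e), near(f), on(e), ready(b), ready(e), ready(f)}
optimal plan length = 4; 4 > 1

No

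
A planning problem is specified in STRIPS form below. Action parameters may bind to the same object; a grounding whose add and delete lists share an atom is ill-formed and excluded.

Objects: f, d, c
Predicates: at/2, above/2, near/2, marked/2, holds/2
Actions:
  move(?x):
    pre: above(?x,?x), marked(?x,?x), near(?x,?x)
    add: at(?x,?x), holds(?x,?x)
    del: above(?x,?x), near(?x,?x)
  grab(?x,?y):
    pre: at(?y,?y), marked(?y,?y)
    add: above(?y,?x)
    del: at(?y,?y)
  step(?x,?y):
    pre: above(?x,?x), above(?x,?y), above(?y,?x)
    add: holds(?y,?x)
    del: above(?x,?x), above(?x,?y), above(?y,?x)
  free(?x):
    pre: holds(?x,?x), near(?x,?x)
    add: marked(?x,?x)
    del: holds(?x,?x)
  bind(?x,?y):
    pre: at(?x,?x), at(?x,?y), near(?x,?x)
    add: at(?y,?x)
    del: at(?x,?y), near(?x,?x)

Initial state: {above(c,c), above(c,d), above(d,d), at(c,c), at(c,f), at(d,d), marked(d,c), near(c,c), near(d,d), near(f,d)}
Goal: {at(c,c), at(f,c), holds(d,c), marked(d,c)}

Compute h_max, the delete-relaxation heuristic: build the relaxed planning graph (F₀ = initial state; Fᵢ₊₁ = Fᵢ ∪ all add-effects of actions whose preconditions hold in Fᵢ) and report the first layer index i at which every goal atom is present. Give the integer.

F0 = init (10 atoms)
F1 = F0 ∪ {at(f,c), holds(c,c), holds(d,d)}  (13 atoms)
F2 = F1 ∪ {marked(c,c), marked(d,d)}  (15 atoms)
F3 = F2 ∪ {above(c,f), above(d,c), above(d,f)}  (18 atoms)
F4 = F3 ∪ {holds(c,d), holds(d,c)}  (20 atoms)
goal ⊆ F4  ⇒  h_max = 4

4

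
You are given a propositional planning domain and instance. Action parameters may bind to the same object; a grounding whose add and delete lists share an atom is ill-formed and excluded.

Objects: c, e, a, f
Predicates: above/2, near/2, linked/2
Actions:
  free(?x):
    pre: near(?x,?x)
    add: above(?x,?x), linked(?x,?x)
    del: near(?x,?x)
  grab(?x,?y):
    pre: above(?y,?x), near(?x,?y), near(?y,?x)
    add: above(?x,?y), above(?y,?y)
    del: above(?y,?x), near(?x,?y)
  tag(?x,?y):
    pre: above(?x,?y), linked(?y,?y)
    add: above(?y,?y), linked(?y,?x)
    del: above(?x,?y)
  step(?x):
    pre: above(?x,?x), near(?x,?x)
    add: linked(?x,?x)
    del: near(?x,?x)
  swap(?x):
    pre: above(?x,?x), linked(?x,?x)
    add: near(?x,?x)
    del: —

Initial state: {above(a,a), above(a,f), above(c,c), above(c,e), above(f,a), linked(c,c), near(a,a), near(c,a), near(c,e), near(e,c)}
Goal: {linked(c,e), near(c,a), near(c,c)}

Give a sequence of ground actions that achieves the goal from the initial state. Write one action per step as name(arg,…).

grab(e,c); tag(e,c); swap(c)

1. grab(e,c)  →  {above(a,a), above(a,f), above(c,c), above(e,c), above(f,a), linked(c,c), near(a,a), near(c,a), near(c,e)}
2. tag(e,c)  →  {above(a,a), above(a,f), above(c,c), above(f,a), linked(c,c), linked(c,e), near(a,a), near(c,a), near(c,e)}
3. swap(c)  →  {above(a,a), above(a,f), above(c,c), above(f,a), linked(c,c), linked(c,e), near(a,a), near(c,a), near(c,c), near(c,e)}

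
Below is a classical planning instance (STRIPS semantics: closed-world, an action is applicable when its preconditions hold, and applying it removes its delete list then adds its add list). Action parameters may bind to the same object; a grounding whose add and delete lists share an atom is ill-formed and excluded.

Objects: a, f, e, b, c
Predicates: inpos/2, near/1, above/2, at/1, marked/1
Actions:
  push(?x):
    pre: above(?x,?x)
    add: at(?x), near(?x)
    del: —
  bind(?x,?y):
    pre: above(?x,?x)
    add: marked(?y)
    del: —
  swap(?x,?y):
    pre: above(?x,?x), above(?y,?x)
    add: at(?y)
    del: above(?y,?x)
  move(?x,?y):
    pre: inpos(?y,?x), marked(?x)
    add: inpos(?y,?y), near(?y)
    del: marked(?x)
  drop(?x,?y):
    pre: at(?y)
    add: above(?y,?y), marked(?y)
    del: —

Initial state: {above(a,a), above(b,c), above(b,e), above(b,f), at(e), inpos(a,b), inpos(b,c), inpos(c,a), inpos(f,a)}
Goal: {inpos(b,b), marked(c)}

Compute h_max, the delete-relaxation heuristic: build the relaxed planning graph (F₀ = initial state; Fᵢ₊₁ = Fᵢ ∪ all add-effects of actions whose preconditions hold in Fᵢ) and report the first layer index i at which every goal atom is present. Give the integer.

2

F0 = init (9 atoms)
F1 = F0 ∪ {above(e,e), at(a), marked(a), marked(b), marked(c), marked(e), marked(f), near(a)}  (17 atoms)
F2 = F1 ∪ {at(b), inpos(a,a), inpos(b,b), inpos(c,c), inpos(f,f), near(b), near(c), near(e), near(f)}  (26 atoms)
goal ⊆ F2  ⇒  h_max = 2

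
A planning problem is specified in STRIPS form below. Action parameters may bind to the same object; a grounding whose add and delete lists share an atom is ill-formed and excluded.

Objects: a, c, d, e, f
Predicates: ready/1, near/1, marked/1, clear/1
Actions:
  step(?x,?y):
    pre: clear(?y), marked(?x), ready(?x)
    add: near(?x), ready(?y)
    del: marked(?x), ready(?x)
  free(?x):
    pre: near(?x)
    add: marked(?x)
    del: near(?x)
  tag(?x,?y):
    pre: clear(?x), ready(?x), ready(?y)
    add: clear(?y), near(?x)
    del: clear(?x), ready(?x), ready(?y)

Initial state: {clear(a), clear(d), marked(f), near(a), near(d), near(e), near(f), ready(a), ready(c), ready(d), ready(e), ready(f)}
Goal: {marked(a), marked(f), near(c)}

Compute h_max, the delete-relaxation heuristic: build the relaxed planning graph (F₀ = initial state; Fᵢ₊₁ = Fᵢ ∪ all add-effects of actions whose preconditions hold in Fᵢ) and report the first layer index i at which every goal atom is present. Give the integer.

F0 = init (12 atoms)
F1 = F0 ∪ {clear(c), clear(e), clear(f), marked(a), marked(d), marked(e)}  (18 atoms)
F2 = F1 ∪ {near(c)}  (19 atoms)
goal ⊆ F2  ⇒  h_max = 2

2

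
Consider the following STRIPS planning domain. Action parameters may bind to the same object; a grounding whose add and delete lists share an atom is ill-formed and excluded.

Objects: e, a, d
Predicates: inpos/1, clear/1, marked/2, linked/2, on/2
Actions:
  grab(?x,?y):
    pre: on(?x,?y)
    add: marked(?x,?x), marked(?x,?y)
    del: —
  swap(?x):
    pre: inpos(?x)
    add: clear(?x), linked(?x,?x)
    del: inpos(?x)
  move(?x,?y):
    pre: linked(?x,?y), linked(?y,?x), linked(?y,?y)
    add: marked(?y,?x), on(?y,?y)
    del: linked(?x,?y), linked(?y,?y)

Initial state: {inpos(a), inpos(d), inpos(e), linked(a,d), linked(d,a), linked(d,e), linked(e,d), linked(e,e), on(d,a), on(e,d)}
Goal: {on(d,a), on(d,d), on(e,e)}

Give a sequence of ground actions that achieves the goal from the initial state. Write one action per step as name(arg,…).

1. swap(d)  →  {clear(d), inpos(a), inpos(e), linked(a,d), linked(d,a), linked(d,d), linked(d,e), linked(e,d), linked(e,e), on(d,a), on(e,d)}
2. move(e,e)  →  {clear(d), inpos(a), inpos(e), linked(a,d), linked(d,a), linked(d,d), linked(d,e), linked(e,d), marked(e,e), on(d,a), on(e,d), on(e,e)}
3. move(e,d)  →  {clear(d), inpos(a), inpos(e), linked(a,d), linked(d,a), linked(d,e), marked(d,e), marked(e,e), on(d,a), on(d,d), on(e,d), on(e,e)}

swap(d); move(e,e); move(e,d)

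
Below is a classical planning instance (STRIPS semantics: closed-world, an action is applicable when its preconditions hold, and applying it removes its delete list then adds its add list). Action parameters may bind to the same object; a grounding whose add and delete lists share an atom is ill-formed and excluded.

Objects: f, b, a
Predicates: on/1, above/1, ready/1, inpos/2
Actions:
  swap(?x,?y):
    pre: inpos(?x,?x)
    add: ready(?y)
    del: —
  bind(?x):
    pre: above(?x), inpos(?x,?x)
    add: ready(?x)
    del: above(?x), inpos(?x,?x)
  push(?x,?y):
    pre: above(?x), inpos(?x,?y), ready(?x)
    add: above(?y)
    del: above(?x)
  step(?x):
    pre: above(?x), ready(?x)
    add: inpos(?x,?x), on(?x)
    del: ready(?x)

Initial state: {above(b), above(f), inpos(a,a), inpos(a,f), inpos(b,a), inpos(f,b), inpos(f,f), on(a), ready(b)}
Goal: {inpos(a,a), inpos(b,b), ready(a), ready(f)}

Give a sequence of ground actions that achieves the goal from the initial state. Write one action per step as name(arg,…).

1. swap(f,f)  →  {above(b), above(f), inpos(a,a), inpos(a,f), inpos(b,a), inpos(f,b), inpos(f,f), on(a), ready(b), ready(f)}
2. swap(f,a)  →  {above(b), above(f), inpos(a,a), inpos(a,f), inpos(b,a), inpos(f,b), inpos(f,f), on(a), ready(a), ready(b), ready(f)}
3. step(b)  →  {above(b), above(f), inpos(a,a), inpos(a,f), inpos(b,a), inpos(b,b), inpos(f,b), inpos(f,f), on(a), on(b), ready(a), ready(f)}

swap(f,f); swap(f,a); step(b)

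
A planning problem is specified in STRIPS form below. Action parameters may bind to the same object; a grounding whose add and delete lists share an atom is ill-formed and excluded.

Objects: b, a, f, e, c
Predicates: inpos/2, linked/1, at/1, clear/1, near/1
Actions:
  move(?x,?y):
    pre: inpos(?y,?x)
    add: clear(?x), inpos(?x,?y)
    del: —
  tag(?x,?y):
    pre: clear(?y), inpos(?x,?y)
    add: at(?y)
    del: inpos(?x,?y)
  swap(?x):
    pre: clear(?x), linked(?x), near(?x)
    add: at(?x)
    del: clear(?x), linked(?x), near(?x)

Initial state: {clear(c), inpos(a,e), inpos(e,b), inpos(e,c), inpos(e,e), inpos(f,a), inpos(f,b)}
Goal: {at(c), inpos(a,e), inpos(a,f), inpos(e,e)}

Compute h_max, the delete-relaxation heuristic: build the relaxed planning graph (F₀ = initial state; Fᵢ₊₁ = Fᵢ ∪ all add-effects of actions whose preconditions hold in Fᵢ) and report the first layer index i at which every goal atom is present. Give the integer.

F0 = init (7 atoms)
F1 = F0 ∪ {at(c), clear(a), clear(b), clear(e), inpos(a,f), inpos(b,e), inpos(b,f), inpos(c,e), inpos(e,a)}  (16 atoms)
goal ⊆ F1  ⇒  h_max = 1

1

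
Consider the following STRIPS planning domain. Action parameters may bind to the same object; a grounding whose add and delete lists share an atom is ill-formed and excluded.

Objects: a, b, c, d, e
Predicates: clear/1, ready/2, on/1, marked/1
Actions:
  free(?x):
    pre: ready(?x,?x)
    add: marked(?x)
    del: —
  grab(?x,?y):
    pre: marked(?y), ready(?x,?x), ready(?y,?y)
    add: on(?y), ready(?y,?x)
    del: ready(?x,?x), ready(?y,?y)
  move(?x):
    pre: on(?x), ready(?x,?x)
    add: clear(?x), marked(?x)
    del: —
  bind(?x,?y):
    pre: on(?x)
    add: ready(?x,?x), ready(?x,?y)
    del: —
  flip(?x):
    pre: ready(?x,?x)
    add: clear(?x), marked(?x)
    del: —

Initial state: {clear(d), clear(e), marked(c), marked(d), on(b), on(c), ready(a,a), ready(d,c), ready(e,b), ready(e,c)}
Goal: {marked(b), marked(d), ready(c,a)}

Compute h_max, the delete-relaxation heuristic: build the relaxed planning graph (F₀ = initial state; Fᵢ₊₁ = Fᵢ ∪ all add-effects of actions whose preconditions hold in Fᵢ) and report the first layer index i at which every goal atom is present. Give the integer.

2

F0 = init (10 atoms)
F1 = F0 ∪ {clear(a), marked(a), ready(b,a), ready(b,b), ready(b,c), ready(b,d), ready(b,e), ready(c,a), ready(c,b), ready(c,c), ready(c,d), ready(c,e)}  (22 atoms)
F2 = F1 ∪ {clear(b), clear(c), marked(b), on(a), ready(a,b), ready(a,c)}  (28 atoms)
goal ⊆ F2  ⇒  h_max = 2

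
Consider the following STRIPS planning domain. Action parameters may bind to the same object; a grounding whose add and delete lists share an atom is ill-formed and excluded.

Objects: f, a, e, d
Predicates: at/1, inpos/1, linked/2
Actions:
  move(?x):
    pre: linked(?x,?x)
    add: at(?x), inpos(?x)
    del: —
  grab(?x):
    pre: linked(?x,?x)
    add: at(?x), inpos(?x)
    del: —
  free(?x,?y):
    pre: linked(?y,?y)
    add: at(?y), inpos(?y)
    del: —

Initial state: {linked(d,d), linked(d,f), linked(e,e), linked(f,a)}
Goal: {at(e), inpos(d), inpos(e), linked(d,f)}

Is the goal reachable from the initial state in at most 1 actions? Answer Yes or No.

1. move(e)  →  {at(e), inpos(e), linked(d,d), linked(d,f), linked(e,e), linked(f,a)}
2. move(d)  →  {at(d), at(e), inpos(d), inpos(e), linked(d,d), linked(d,f), linked(e,e), linked(f,a)}
optimal plan length = 2; 2 > 1

No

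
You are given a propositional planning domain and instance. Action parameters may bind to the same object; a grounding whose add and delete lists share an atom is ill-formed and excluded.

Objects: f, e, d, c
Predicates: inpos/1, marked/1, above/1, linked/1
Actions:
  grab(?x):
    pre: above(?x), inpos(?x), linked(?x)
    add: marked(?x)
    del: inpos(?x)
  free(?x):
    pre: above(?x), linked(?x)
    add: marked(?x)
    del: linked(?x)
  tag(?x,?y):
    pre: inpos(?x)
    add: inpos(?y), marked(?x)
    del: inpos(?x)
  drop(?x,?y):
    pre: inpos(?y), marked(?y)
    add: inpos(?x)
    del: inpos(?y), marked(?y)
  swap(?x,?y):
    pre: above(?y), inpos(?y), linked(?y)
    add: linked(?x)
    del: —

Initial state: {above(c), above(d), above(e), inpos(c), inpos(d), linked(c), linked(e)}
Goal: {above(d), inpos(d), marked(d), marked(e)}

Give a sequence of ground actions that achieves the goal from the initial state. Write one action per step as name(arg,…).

tag(d,e); tag(e,d)

1. tag(d,e)  →  {above(c), above(d), above(e), inpos(c), inpos(e), linked(c), linked(e), marked(d)}
2. tag(e,d)  →  {above(c), above(d), above(e), inpos(c), inpos(d), linked(c), linked(e), marked(d), marked(e)}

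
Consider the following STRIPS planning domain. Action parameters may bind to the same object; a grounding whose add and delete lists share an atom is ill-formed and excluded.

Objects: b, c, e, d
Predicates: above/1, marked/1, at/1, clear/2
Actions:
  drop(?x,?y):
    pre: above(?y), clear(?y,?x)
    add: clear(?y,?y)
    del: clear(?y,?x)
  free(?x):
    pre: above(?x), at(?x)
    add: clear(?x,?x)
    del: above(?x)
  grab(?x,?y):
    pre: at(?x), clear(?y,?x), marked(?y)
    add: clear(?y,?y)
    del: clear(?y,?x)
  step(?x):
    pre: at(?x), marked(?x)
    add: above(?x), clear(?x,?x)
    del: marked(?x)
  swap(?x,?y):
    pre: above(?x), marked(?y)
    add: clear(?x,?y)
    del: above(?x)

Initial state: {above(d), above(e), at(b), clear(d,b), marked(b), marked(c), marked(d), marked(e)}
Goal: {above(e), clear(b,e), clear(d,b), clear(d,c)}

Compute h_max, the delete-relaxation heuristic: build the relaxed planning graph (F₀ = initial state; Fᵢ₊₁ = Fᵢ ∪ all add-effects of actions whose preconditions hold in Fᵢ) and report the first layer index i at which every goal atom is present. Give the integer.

2

F0 = init (8 atoms)
F1 = F0 ∪ {above(b), clear(b,b), clear(d,c), clear(d,d), clear(d,e), clear(e,b), clear(e,c), clear(e,d), clear(e,e)}  (17 atoms)
F2 = F1 ∪ {clear(b,c), clear(b,d), clear(b,e)}  (20 atoms)
goal ⊆ F2  ⇒  h_max = 2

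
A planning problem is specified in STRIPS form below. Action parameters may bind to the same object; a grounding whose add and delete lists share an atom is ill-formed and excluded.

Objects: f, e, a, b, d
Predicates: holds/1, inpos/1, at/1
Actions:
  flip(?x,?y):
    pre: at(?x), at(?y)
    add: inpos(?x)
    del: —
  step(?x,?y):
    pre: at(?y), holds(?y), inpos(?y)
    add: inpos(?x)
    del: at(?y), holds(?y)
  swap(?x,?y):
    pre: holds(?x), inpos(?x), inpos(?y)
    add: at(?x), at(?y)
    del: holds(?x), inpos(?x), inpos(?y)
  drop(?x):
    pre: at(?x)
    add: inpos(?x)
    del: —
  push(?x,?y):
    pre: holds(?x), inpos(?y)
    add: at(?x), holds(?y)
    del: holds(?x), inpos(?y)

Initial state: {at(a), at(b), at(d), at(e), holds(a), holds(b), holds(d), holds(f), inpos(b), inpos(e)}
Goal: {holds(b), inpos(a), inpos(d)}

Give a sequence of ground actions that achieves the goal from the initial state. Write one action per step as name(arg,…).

1. flip(a,e)  →  {at(a), at(b), at(d), at(e), holds(a), holds(b), holds(d), holds(f), inpos(a), inpos(b), inpos(e)}
2. flip(d,e)  →  {at(a), at(b), at(d), at(e), holds(a), holds(b), holds(d), holds(f), inpos(a), inpos(b), inpos(d), inpos(e)}

flip(a,e); flip(d,e)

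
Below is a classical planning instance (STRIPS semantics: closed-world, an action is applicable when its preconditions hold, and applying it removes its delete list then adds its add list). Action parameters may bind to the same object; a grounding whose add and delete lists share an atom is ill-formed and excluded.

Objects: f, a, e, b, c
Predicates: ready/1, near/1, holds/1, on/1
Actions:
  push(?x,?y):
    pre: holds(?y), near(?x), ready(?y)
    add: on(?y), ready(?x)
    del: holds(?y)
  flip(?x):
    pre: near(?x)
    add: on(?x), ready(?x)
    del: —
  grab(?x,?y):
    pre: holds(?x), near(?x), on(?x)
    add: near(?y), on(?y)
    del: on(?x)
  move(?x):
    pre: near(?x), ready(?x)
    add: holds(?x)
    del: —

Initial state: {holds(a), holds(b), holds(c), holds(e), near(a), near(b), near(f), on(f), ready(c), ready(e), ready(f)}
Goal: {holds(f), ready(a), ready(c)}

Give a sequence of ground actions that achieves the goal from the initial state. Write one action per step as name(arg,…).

1. push(a,e)  →  {holds(a), holds(b), holds(c), near(a), near(b), near(f), on(e), on(f), ready(a), ready(c), ready(e), ready(f)}
2. move(f)  →  {holds(a), holds(b), holds(c), holds(f), near(a), near(b), near(f), on(e), on(f), ready(a), ready(c), ready(e), ready(f)}

push(a,e); move(f)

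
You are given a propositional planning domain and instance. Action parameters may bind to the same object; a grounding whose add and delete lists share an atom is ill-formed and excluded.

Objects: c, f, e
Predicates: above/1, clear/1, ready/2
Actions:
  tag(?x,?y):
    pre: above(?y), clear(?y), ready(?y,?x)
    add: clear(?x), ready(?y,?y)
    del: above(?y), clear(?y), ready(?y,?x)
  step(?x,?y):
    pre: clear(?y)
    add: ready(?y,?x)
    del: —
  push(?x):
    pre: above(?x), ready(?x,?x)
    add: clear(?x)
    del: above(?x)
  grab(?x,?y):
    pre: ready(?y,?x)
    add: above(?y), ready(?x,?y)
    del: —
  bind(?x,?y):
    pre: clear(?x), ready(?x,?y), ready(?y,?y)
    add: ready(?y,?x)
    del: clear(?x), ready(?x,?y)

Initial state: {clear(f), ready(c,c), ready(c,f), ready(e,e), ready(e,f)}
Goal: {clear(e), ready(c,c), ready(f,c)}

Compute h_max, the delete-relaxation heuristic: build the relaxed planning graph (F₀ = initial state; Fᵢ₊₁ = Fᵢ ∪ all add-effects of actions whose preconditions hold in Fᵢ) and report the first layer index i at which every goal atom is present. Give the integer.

F0 = init (5 atoms)
F1 = F0 ∪ {above(c), above(e), ready(f,c), ready(f,e), ready(f,f)}  (10 atoms)
F2 = F1 ∪ {above(f), clear(c), clear(e)}  (13 atoms)
goal ⊆ F2  ⇒  h_max = 2

2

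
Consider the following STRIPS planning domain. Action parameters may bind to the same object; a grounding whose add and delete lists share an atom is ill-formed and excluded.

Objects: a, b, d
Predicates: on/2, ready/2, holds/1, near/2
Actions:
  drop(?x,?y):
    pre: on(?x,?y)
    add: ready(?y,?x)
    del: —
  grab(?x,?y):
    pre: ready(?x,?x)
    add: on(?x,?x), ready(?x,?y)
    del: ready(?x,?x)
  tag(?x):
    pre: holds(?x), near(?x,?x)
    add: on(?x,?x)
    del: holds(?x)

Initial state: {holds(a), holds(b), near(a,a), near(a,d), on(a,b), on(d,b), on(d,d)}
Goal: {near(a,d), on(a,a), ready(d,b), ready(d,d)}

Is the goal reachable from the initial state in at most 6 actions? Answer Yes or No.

1. drop(d,d)  →  {holds(a), holds(b), near(a,a), near(a,d), on(a,b), on(d,b), on(d,d), ready(d,d)}
2. grab(d,b)  →  {holds(a), holds(b), near(a,a), near(a,d), on(a,b), on(d,b), on(d,d), ready(d,b)}
3. drop(d,d)  →  {holds(a), holds(b), near(a,a), near(a,d), on(a,b), on(d,b), on(d,d), ready(d,b), ready(d,d)}
4. tag(a)  →  {holds(b), near(a,a), near(a,d), on(a,a), on(a,b), on(d,b), on(d,d), ready(d,b), ready(d,d)}
optimal plan length = 4; 4 ≤ 6

Yes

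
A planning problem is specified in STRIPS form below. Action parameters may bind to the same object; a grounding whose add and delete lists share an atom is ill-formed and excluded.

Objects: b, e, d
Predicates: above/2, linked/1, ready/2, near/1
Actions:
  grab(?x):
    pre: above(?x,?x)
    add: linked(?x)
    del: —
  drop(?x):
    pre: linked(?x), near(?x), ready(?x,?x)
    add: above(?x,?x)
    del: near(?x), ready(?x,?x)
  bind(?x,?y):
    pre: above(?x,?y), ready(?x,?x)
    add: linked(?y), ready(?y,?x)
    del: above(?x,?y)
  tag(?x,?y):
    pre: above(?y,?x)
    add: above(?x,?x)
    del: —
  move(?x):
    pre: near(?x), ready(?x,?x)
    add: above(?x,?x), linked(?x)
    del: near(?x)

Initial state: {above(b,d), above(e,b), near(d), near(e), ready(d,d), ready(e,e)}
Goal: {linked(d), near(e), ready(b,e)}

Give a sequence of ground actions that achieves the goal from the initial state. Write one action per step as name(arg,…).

1. bind(e,b)  →  {above(b,d), linked(b), near(d), near(e), ready(b,e), ready(d,d), ready(e,e)}
2. move(d)  →  {above(b,d), above(d,d), linked(b), linked(d), near(e), ready(b,e), ready(d,d), ready(e,e)}

bind(e,b); move(d)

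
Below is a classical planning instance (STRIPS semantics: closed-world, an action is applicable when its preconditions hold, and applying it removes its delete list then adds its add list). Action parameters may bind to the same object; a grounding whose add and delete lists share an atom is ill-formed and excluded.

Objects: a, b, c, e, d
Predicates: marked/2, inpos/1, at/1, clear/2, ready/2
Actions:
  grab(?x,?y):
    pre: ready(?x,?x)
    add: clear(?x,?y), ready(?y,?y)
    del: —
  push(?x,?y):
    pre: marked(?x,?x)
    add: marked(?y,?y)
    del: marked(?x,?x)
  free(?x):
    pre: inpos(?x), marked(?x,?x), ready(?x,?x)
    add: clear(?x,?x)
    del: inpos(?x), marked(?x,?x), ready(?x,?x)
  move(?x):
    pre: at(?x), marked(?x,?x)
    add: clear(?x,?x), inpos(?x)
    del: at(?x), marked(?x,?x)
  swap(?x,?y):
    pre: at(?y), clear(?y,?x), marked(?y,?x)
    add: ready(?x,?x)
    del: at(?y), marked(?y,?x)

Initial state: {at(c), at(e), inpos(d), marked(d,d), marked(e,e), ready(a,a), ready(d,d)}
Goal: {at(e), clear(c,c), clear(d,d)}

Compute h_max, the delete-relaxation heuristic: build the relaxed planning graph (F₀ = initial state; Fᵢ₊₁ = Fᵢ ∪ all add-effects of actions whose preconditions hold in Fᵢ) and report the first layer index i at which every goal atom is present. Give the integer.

F0 = init (7 atoms)
F1 = F0 ∪ {clear(a,a), clear(a,b), clear(a,c), clear(a,d), clear(a,e), clear(d,a), clear(d,b), clear(d,c), clear(d,d), clear(d,e), clear(e,e), inpos(e), marked(a,a), marked(b,b), marked(c,c), ready(b,b), ready(c,c), ready(e,e)}  (25 atoms)
F2 = F1 ∪ {clear(b,a), clear(b,b), clear(b,c), clear(b,d), clear(b,e), clear(c,a), clear(c,b), clear(c,c), clear(c,d), clear(c,e), clear(e,a), clear(e,b), clear(e,c), clear(e,d), inpos(c)}  (40 atoms)
goal ⊆ F2  ⇒  h_max = 2

2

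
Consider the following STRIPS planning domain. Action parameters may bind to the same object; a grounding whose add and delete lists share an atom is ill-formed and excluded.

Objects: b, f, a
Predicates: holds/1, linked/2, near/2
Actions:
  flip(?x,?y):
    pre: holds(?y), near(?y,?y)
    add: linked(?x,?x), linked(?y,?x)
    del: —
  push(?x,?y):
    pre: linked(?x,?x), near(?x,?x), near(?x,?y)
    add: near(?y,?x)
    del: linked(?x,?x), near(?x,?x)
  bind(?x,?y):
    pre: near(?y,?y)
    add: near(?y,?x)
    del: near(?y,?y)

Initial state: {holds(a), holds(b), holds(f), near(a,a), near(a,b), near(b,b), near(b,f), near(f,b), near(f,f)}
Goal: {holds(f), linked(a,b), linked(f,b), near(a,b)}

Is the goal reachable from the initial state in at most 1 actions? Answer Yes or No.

1. flip(b,f)  →  {holds(a), holds(b), holds(f), linked(b,b), linked(f,b), near(a,a), near(a,b), near(b,b), near(b,f), near(f,b), near(f,f)}
2. flip(b,a)  →  {holds(a), holds(b), holds(f), linked(a,b), linked(b,b), linked(f,b), near(a,a), near(a,b), near(b,b), near(b,f), near(f,b), near(f,f)}
optimal plan length = 2; 2 > 1

No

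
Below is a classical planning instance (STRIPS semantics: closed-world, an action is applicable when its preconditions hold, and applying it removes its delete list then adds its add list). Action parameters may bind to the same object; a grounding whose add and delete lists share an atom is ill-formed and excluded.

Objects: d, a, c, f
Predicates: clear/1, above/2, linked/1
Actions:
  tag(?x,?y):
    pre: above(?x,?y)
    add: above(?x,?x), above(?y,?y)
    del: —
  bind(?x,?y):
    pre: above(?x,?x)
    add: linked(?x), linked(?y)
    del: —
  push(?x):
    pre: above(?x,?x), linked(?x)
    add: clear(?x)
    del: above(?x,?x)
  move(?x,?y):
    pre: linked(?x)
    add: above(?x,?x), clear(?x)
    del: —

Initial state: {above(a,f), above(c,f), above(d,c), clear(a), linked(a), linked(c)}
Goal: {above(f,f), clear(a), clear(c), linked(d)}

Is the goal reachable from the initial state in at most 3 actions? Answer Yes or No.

1. tag(a,f)  →  {above(a,a), above(a,f), above(c,f), above(d,c), above(f,f), clear(a), linked(a), linked(c)}
2. bind(a,d)  →  {above(a,a), above(a,f), above(c,f), above(d,c), above(f,f), clear(a), linked(a), linked(c), linked(d)}
3. move(c,d)  →  {above(a,a), above(a,f), above(c,c), above(c,f), above(d,c), above(f,f), clear(a), clear(c), linked(a), linked(c), linked(d)}
optimal plan length = 3; 3 ≤ 3

Yes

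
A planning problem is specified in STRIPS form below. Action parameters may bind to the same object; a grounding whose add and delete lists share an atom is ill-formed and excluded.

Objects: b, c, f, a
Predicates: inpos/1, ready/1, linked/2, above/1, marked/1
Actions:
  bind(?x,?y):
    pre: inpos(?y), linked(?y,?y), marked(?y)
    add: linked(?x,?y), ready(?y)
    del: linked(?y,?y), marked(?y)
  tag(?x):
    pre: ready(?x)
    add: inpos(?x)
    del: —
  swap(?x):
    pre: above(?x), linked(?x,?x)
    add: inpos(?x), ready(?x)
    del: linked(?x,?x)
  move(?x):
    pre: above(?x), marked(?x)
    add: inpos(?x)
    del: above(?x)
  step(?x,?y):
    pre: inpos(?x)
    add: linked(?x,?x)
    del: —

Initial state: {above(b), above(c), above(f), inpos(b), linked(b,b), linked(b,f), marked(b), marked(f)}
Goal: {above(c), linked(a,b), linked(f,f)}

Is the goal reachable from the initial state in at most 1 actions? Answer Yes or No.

No

1. bind(a,b)  →  {above(b), above(c), above(f), inpos(b), linked(a,b), linked(b,f), marked(f), ready(b)}
2. move(f)  →  {above(b), above(c), inpos(b), inpos(f), linked(a,b), linked(b,f), marked(f), ready(b)}
3. step(f,b)  →  {above(b), above(c), inpos(b), inpos(f), linked(a,b), linked(b,f), linked(f,f), marked(f), ready(b)}
optimal plan length = 3; 3 > 1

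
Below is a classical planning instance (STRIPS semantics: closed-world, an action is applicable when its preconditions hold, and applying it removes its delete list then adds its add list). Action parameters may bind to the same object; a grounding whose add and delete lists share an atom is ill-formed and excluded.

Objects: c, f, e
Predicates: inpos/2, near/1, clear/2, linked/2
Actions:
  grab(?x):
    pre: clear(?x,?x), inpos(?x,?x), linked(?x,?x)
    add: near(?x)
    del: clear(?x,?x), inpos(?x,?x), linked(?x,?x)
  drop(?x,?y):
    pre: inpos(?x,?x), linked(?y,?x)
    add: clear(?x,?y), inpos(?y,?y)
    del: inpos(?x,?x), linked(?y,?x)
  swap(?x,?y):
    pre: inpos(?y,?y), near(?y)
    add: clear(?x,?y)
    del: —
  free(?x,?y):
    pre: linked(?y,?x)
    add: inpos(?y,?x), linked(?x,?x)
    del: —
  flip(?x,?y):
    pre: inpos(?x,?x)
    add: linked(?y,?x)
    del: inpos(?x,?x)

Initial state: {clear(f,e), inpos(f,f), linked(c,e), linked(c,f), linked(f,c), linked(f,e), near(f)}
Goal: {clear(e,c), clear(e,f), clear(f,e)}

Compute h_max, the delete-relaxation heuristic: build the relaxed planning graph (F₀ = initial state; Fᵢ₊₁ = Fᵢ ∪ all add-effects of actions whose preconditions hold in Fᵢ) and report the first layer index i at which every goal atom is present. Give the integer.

3

F0 = init (7 atoms)
F1 = F0 ∪ {clear(c,f), clear(e,f), clear(f,c), clear(f,f), inpos(c,c), inpos(c,e), inpos(c,f), inpos(f,c), inpos(f,e), linked(c,c), linked(e,e), linked(e,f), linked(f,f)}  (20 atoms)
F2 = F1 ∪ {inpos(e,e), inpos(e,f), linked(e,c)}  (23 atoms)
F3 = F2 ∪ {clear(c,e), clear(e,c), inpos(e,c)}  (26 atoms)
goal ⊆ F3  ⇒  h_max = 3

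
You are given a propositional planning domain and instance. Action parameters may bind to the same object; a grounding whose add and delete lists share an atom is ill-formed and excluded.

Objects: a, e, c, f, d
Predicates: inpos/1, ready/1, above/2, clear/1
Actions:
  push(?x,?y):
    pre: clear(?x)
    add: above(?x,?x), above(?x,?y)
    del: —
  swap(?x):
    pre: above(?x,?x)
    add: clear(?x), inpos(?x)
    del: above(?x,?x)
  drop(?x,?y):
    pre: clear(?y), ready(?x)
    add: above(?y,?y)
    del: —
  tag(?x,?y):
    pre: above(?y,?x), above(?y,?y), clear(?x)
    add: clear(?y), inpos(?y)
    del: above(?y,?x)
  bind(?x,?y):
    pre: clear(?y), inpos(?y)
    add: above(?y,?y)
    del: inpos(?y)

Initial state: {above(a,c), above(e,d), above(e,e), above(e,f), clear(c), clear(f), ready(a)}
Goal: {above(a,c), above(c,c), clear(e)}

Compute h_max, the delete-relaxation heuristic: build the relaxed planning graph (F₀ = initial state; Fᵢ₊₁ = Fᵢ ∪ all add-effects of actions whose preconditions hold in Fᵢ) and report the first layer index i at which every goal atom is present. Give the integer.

1

F0 = init (7 atoms)
F1 = F0 ∪ {above(c,a), above(c,c), above(c,d), above(c,e), above(c,f), above(f,a), above(f,c), above(f,d), above(f,e), above(f,f), clear(e), inpos(e)}  (19 atoms)
goal ⊆ F1  ⇒  h_max = 1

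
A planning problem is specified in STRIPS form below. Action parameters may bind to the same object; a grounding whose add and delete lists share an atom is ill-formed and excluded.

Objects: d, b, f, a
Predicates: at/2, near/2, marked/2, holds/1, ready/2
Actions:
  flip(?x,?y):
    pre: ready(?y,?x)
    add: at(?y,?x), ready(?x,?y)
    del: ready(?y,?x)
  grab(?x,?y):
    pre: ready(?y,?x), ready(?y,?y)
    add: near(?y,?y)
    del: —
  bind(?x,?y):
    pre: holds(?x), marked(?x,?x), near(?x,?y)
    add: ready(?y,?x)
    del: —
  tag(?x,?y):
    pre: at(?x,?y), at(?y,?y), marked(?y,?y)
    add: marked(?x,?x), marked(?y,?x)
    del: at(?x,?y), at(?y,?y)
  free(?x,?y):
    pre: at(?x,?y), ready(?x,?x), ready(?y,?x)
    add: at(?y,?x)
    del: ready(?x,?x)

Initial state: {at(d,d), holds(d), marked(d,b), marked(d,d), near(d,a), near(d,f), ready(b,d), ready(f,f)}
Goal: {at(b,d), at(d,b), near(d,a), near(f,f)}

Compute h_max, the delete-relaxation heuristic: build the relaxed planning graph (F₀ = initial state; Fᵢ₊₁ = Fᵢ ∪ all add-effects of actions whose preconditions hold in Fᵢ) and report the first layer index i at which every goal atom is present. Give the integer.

F0 = init (8 atoms)
F1 = F0 ∪ {at(b,d), near(f,f), ready(a,d), ready(d,b), ready(f,d)}  (13 atoms)
F2 = F1 ∪ {at(a,d), at(d,b), at(f,d), marked(b,b), ready(d,a), ready(d,f)}  (19 atoms)
goal ⊆ F2  ⇒  h_max = 2

2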